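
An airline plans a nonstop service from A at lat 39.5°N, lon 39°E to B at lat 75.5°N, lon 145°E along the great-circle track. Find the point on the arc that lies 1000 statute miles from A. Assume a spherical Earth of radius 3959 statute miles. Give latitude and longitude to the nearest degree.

≈ lat 53°N, lon 46°E

Convert each endpoint to a unit vector on the sphere (x = cos φ cos λ, y = cos φ sin λ, z = sin φ).
The central angle between the endpoints is δ = arccos(p₁·p₂) ≈ 0.973 rad (55.8°). The total great-circle distance is δ·R ≈ 0.973 × 3959 ≈ 3853 mi, so the target fraction is f = 1000/3853 ≈ 0.260.
Interpolate at f ≈ 0.260 with slerp weights a = sin((1−f)δ)/sin δ ≈ 0.798, b = sin(fδ)/sin δ ≈ 0.302.
p = a·p₁ + b·p₂ ≈ (0.417, 0.431, 0.800); φ = arcsin(p_z) ≈ 53.17°, λ = atan2(p_y, p_x) ≈ 45.97°.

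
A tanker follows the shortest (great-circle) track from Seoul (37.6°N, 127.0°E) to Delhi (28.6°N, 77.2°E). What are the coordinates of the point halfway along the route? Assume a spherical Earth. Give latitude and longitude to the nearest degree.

The haversine formula gives a central angle δ ≈ 0.736 rad (42.2°) between the endpoints.
Interpolate at f = 1/2 with slerp weights a = sin((1−f)δ)/sin δ ≈ 0.536, b = sin(fδ)/sin δ ≈ 0.536.
p = a·p₁ + b·p₂ ≈ (-0.151, 0.798, 0.583); φ = arcsin(p_z) ≈ 35.70°, λ = atan2(p_y, p_x) ≈ 100.74°.

≈ (36°N, 101°E)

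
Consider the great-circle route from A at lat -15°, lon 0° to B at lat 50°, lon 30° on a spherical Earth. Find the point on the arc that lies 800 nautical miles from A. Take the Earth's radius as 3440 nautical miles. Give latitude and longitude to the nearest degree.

Convert each endpoint to a unit vector on the sphere (x = cos φ cos λ, y = cos φ sin λ, z = sin φ).
The central angle between the endpoints is δ = arccos(p₁·p₂) ≈ 1.224 rad (70.2°). The total great-circle distance is δ·R ≈ 1.224 × 3440 ≈ 4212 nmi, so the target fraction is f = 800/4212 ≈ 0.190.
Interpolate at f ≈ 0.190 with slerp weights a = sin((1−f)δ)/sin δ ≈ 0.890, b = sin(fδ)/sin δ ≈ 0.245.
p = a·p₁ + b·p₂ ≈ (0.996, 0.079, -0.043); φ = arcsin(p_z) ≈ -2.44°, λ = atan2(p_y, p_x) ≈ 4.52°.

≈ lat -2°, lon 5°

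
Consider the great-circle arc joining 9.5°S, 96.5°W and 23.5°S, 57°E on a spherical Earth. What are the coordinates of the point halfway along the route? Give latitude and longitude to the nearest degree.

Convert each endpoint to a unit vector on the sphere (x = cos φ cos λ, y = cos φ sin λ, z = sin φ).
The central angle between the endpoints is δ = arccos(p₁·p₂) ≈ 2.409 rad (138.0°).
Interpolate at f = 1/2 with slerp weights a = sin((1−f)δ)/sin δ ≈ 1.397, b = sin(fδ)/sin δ ≈ 1.397.
p = a·p₁ + b·p₂ ≈ (0.542, -0.294, -0.787); φ = arcsin(p_z) ≈ -51.94°, λ = atan2(p_y, p_x) ≈ -28.53°.

≈ 52°S, 29°W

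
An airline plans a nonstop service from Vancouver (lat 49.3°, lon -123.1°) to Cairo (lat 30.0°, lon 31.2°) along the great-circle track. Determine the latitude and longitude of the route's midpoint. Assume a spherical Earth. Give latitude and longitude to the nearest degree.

≈ lat 72°, lon -14°

Convert each endpoint to a unit vector on the sphere (x = cos φ cos λ, y = cos φ sin λ, z = sin φ).
The central angle between the endpoints is δ = arccos(p₁·p₂) ≈ 1.701 rad (97.5°).
Interpolate at f = 1/2 with slerp weights a = sin((1−f)δ)/sin δ ≈ 0.758, b = sin(fδ)/sin δ ≈ 0.758.
p = a·p₁ + b·p₂ ≈ (0.292, -0.074, 0.954); φ = arcsin(p_z) ≈ 72.49°, λ = atan2(p_y, p_x) ≈ -14.24°.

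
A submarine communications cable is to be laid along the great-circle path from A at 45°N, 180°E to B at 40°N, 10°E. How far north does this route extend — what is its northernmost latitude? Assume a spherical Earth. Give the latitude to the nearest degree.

≈ 85°N

The great circle lies in the plane with unit normal n̂ = (p₁ × p₂)/|p₁ × p₂|.
Here n̂_z ≈ -0.094; the vertex latitude is φ_max = arccos|n̂_z| ≈ 84.6°.
Check via Clairaut: cos φ_max = |cos φ₁| · sin C = cos(45.0°)·sin(7.7°) ≈ 0.094, again giving ≈ 84.6°.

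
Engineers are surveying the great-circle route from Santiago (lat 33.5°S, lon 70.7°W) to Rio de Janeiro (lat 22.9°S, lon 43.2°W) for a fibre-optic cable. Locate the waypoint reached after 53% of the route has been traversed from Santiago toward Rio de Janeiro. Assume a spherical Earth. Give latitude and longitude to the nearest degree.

≈ lat 29°S, lon 55°W

From cos δ = sin φ₁ sin φ₂ + cos φ₁ cos φ₂ cos Δλ, the central angle is δ ≈ 0.460 rad (26.3°).
Interpolate at f = 0.53 with slerp weights a = sin((1−f)δ)/sin δ ≈ 0.483, b = sin(fδ)/sin δ ≈ 0.544.
p = a·p₁ + b·p₂ ≈ (0.498, -0.723, -0.478); φ = arcsin(p_z) ≈ -28.57°, λ = atan2(p_y, p_x) ≈ -55.43°.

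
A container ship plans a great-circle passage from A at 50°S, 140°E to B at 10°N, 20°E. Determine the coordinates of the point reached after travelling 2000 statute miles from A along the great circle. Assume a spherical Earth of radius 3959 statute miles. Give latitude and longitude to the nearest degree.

≈ 50°S, 94°E

Write both endpoints as unit vectors p₁, p₂ with components (cos φ cos λ, cos φ sin λ, sin φ).
The central angle between the endpoints is δ = arccos(p₁·p₂) ≈ 2.037 rad (116.7°). The total great-circle distance is δ·R ≈ 2.037 × 3959 ≈ 8065 mi, so the target fraction is f = 2000/8065 ≈ 0.248.
Interpolate at f ≈ 0.248 with slerp weights a = sin((1−f)δ)/sin δ ≈ 1.119, b = sin(fδ)/sin δ ≈ 0.542.
p = a·p₁ + b·p₂ ≈ (-0.049, 0.645, -0.763); φ = arcsin(p_z) ≈ -49.72°, λ = atan2(p_y, p_x) ≈ 94.39°.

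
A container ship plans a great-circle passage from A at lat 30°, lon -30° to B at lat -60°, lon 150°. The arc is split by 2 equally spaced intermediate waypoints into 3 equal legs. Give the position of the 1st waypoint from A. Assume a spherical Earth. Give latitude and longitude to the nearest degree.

≈ lat -20°, lon -30°

The haversine formula gives a central angle δ ≈ 2.618 rad (150.0°) between the endpoints.
Interpolate at f = 1/3 with slerp weights a = sin((1−f)δ)/sin δ ≈ 1.970, b = sin(fδ)/sin δ ≈ 1.532.
p = a·p₁ + b·p₂ ≈ (0.814, -0.470, -0.342); φ = arcsin(p_z) ≈ -20.00°, λ = atan2(p_y, p_x) ≈ -30.00°.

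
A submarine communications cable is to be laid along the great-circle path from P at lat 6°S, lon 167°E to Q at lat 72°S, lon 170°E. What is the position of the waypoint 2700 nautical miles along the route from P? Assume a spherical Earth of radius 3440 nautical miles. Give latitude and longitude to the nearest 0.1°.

≈ lat 51.0°S, lon 168.1°E

Convert each endpoint to a unit vector on the sphere (x = cos φ cos λ, y = cos φ sin λ, z = sin φ).
The central angle between the endpoints is δ = arccos(p₁·p₂) ≈ 1.152 rad (66.0°). The total great-circle distance is δ·R ≈ 1.152 × 3440 ≈ 3964 nmi, so the target fraction is f = 2700/3964 ≈ 0.681.
Interpolate at f ≈ 0.681 with slerp weights a = sin((1−f)δ)/sin δ ≈ 0.393, b = sin(fδ)/sin δ ≈ 0.773.
p = a·p₁ + b·p₂ ≈ (-0.616, 0.129, -0.777); φ = arcsin(p_z) ≈ -50.96°, λ = atan2(p_y, p_x) ≈ 168.14°.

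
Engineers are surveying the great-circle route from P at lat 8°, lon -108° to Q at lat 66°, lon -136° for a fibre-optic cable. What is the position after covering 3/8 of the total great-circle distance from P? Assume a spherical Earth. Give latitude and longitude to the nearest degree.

≈ lat 30°, lon -114°

Convert each endpoint to a unit vector on the sphere (x = cos φ cos λ, y = cos φ sin λ, z = sin φ).
The central angle between the endpoints is δ = arccos(p₁·p₂) ≈ 1.067 rad (61.1°).
Interpolate at f = 3/8 with slerp weights a = sin((1−f)δ)/sin δ ≈ 0.706, b = sin(fδ)/sin δ ≈ 0.445.
p = a·p₁ + b·p₂ ≈ (-0.346, -0.791, 0.505); φ = arcsin(p_z) ≈ 30.31°, λ = atan2(p_y, p_x) ≈ -113.65°.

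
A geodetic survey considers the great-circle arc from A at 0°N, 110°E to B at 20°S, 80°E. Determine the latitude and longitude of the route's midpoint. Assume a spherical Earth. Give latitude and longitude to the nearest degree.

≈ 10°S, 95°E

Convert each endpoint to a unit vector on the sphere (x = cos φ cos λ, y = cos φ sin λ, z = sin φ).
The central angle between the endpoints is δ = arccos(p₁·p₂) ≈ 0.620 rad (35.5°).
Interpolate at f = 1/2 with slerp weights a = sin((1−f)δ)/sin δ ≈ 0.525, b = sin(fδ)/sin δ ≈ 0.525.
p = a·p₁ + b·p₂ ≈ (-0.094, 0.979, -0.180); φ = arcsin(p_z) ≈ -10.34°, λ = atan2(p_y, p_x) ≈ 95.48°.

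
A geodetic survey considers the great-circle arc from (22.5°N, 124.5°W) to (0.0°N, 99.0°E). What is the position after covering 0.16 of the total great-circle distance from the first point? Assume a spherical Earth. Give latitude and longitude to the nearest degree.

The haversine formula gives a central angle δ ≈ 2.305 rad (132.1°) between the endpoints.
Interpolate at f = 0.16 with slerp weights a = sin((1−f)δ)/sin δ ≈ 1.258, b = sin(fδ)/sin δ ≈ 0.486.
p = a·p₁ + b·p₂ ≈ (-0.734, -0.478, 0.482); φ = arcsin(p_z) ≈ 28.78°, λ = atan2(p_y, p_x) ≈ -146.93°.

≈ (29°N, 147°W)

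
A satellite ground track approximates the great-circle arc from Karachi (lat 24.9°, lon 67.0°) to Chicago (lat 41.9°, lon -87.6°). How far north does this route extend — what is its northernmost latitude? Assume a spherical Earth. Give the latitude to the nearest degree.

The great circle lies in the plane with unit normal n̂ = (p₁ × p₂)/|p₁ × p₂|.
Here n̂_z ≈ -0.307; the vertex latitude is φ_max = arccos|n̂_z| ≈ 72.1°.

≈ 72°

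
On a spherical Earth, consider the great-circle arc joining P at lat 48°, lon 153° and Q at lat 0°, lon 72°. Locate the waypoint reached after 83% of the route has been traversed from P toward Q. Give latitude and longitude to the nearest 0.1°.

Convert each endpoint to a unit vector on the sphere (x = cos φ cos λ, y = cos φ sin λ, z = sin φ).
The central angle between the endpoints is δ = arccos(p₁·p₂) ≈ 1.466 rad (84.0°).
Interpolate at f = 0.83 with slerp weights a = sin((1−f)δ)/sin δ ≈ 0.248, b = sin(fδ)/sin δ ≈ 0.943.
p = a·p₁ + b·p₂ ≈ (0.144, 0.972, 0.184); φ = arcsin(p_z) ≈ 10.62°, λ = atan2(p_y, p_x) ≈ 81.60°.

≈ lat 10.6°, lon 81.6°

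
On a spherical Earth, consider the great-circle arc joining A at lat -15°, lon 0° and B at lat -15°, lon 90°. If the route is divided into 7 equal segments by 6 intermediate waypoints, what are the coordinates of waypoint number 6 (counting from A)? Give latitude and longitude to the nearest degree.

≈ lat -18°, lon 77°

Write both endpoints as unit vectors p₁, p₂ with components (cos φ cos λ, cos φ sin λ, sin φ).
The central angle between the endpoints is δ = arccos(p₁·p₂) ≈ 1.504 rad (86.2°).
Interpolate at f = 6/7 with slerp weights a = sin((1−f)δ)/sin δ ≈ 0.214, b = sin(fδ)/sin δ ≈ 0.963.
p = a·p₁ + b·p₂ ≈ (0.206, 0.930, -0.304); φ = arcsin(p_z) ≈ -17.73°, λ = atan2(p_y, p_x) ≈ 77.49°.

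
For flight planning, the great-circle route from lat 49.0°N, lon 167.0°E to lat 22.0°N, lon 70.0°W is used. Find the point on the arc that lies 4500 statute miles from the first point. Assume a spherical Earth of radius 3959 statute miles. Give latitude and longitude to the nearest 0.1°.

Convert each endpoint to a unit vector on the sphere (x = cos φ cos λ, y = cos φ sin λ, z = sin φ).
The central angle between the endpoints is δ = arccos(p₁·p₂) ≈ 1.619 rad (92.8°). The total great-circle distance is δ·R ≈ 1.619 × 3959 ≈ 6411 mi, so the target fraction is f = 4500/6411 ≈ 0.702.
Interpolate at f ≈ 0.702 with slerp weights a = sin((1−f)δ)/sin δ ≈ 0.465, b = sin(fδ)/sin δ ≈ 0.908.
p = a·p₁ + b·p₂ ≈ (-0.009, -0.723, 0.691); φ = arcsin(p_z) ≈ 43.71°, λ = atan2(p_y, p_x) ≈ -90.72°.

≈ lat 43.7°N, lon 90.7°W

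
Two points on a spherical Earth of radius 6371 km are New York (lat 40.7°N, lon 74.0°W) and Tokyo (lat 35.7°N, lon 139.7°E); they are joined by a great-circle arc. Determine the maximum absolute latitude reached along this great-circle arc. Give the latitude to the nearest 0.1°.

The great circle lies in the plane with unit normal n̂ = (p₁ × p₂)/|p₁ × p₂|.
Here n̂_z ≈ -0.345; the vertex latitude is φ_max = arccos|n̂_z| ≈ 69.8°.

≈ 69.8°N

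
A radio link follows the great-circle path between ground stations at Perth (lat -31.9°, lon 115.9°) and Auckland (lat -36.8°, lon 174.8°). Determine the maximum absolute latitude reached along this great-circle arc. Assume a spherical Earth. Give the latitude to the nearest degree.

≈ -39°

The great circle lies in the plane with unit normal n̂ = (p₁ × p₂)/|p₁ × p₂|.
Here n̂_z ≈ +0.782; the vertex latitude is φ_max = arccos|n̂_z| ≈ 38.6°.
Check via Clairaut: cos φ_max = |cos φ₁| · sin C = cos(31.9°)·sin(112.9°) ≈ 0.782, again giving ≈ 38.6°.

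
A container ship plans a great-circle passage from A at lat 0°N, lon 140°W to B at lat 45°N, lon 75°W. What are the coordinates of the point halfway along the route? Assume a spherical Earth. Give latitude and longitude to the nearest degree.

Convert each endpoint to a unit vector on the sphere (x = cos φ cos λ, y = cos φ sin λ, z = sin φ).
The central angle between the endpoints is δ = arccos(p₁·p₂) ≈ 1.267 rad (72.6°).
Interpolate at f = 1/2 with slerp weights a = sin((1−f)δ)/sin δ ≈ 0.620, b = sin(fδ)/sin δ ≈ 0.620.
p = a·p₁ + b·p₂ ≈ (-0.362, -0.823, 0.439); φ = arcsin(p_z) ≈ 26.02°, λ = atan2(p_y, p_x) ≈ -113.74°.

≈ lat 26°N, lon 114°W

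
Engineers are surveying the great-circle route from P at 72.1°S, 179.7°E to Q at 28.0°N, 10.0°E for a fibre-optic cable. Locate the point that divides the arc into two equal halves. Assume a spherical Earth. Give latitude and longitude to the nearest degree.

≈ 40°S, 15°E

Convert each endpoint to a unit vector on the sphere (x = cos φ cos λ, y = cos φ sin λ, z = sin φ).
The central angle between the endpoints is δ = arccos(p₁·p₂) ≈ 2.366 rad (135.5°).
Interpolate at f = 1/2 with slerp weights a = sin((1−f)δ)/sin δ ≈ 1.322, b = sin(fδ)/sin δ ≈ 1.322.
p = a·p₁ + b·p₂ ≈ (0.743, 0.205, -0.637); φ = arcsin(p_z) ≈ -39.58°, λ = atan2(p_y, p_x) ≈ 15.41°.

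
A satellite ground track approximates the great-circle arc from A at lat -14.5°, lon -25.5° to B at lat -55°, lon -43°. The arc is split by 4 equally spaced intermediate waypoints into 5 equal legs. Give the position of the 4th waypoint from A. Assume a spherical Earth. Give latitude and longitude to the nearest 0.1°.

≈ lat -47.1°, lon -37.6°

Write both endpoints as unit vectors p₁, p₂ with components (cos φ cos λ, cos φ sin λ, sin φ).
The central angle between the endpoints is δ = arccos(p₁·p₂) ≈ 0.746 rad (42.7°).
Interpolate at f = 4/5 with slerp weights a = sin((1−f)δ)/sin δ ≈ 0.219, b = sin(fδ)/sin δ ≈ 0.828.
p = a·p₁ + b·p₂ ≈ (0.539, -0.415, -0.733); φ = arcsin(p_z) ≈ -47.15°, λ = atan2(p_y, p_x) ≈ -37.62°.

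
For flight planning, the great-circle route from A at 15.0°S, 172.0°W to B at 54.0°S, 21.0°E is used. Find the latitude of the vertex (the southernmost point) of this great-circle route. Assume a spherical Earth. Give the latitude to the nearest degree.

≈ 82°S

The great circle lies in the plane with unit normal n̂ = (p₁ × p₂)/|p₁ × p₂|.
Here n̂_z ≈ -0.136; the vertex latitude is φ_max = arccos|n̂_z| ≈ 82.2°.
Check via Clairaut: cos φ_max = |cos φ₁| · sin C = cos(15.0°)·sin(171.9°) ≈ 0.136, again giving ≈ 82.2°.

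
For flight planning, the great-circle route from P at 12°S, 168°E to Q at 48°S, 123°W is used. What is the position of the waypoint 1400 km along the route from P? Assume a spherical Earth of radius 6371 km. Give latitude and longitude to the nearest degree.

Convert each endpoint to a unit vector on the sphere (x = cos φ cos λ, y = cos φ sin λ, z = sin φ).
The central angle between the endpoints is δ = arccos(p₁·p₂) ≈ 1.171 rad (67.1°). The total great-circle distance is δ·R ≈ 1.171 × 6371 ≈ 7462 km, so the target fraction is f = 1400/7462 ≈ 0.188.
Interpolate at f ≈ 0.188 with slerp weights a = sin((1−f)δ)/sin δ ≈ 0.884, b = sin(fδ)/sin δ ≈ 0.237.
p = a·p₁ + b·p₂ ≈ (-0.932, 0.047, -0.360); φ = arcsin(p_z) ≈ -21.08°, λ = atan2(p_y, p_x) ≈ 177.11°.

≈ 21°S, 177°E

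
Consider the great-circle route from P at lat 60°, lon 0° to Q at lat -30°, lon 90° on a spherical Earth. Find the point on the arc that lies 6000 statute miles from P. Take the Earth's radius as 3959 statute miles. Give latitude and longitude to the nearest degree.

≈ lat -5°, lon 74°

From cos δ = sin φ₁ sin φ₂ + cos φ₁ cos φ₂ cos Δλ, the central angle is δ ≈ 2.019 rad (115.7°). The total great-circle distance is δ·R ≈ 2.019 × 3959 ≈ 7992 mi, so the target fraction is f = 6000/7992 ≈ 0.751.
Interpolate at f ≈ 0.751 with slerp weights a = sin((1−f)δ)/sin δ ≈ 0.535, b = sin(fδ)/sin δ ≈ 1.108.
p = a·p₁ + b·p₂ ≈ (0.267, 0.959, -0.091); φ = arcsin(p_z) ≈ -5.20°, λ = atan2(p_y, p_x) ≈ 74.42°.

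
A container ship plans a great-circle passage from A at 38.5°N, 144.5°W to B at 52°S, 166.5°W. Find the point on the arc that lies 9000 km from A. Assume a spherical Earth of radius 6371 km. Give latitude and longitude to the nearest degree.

≈ 41°S, 162°W

Convert each endpoint to a unit vector on the sphere (x = cos φ cos λ, y = cos φ sin λ, z = sin φ).
The central angle between the endpoints is δ = arccos(p₁·p₂) ≈ 1.615 rad (92.5°). The total great-circle distance is δ·R ≈ 1.615 × 6371 ≈ 10287 km, so the target fraction is f = 9000/10287 ≈ 0.875.
Interpolate at f ≈ 0.875 with slerp weights a = sin((1−f)δ)/sin δ ≈ 0.201, b = sin(fδ)/sin δ ≈ 0.988.
p = a·p₁ + b·p₂ ≈ (-0.720, -0.233, -0.654); φ = arcsin(p_z) ≈ -40.84°, λ = atan2(p_y, p_x) ≈ -162.04°.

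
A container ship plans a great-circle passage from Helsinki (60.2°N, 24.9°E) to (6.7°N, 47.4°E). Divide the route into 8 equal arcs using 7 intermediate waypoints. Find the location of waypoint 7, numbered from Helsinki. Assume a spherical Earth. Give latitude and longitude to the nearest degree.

Convert each endpoint to a unit vector on the sphere (x = cos φ cos λ, y = cos φ sin λ, z = sin φ).
The central angle between the endpoints is δ = arccos(p₁·p₂) ≈ 0.980 rad (56.1°).
Interpolate at f = 7/8 with slerp weights a = sin((1−f)δ)/sin δ ≈ 0.147, b = sin(fδ)/sin δ ≈ 0.911.
p = a·p₁ + b·p₂ ≈ (0.678, 0.696, 0.234); φ = arcsin(p_z) ≈ 13.53°, λ = atan2(p_y, p_x) ≈ 45.75°.

≈ (14°N, 46°E)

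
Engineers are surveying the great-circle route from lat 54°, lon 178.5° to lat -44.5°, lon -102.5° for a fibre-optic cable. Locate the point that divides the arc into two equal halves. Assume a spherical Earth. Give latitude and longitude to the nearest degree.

≈ lat 6°, lon -137°

Convert each endpoint to a unit vector on the sphere (x = cos φ cos λ, y = cos φ sin λ, z = sin φ).
The central angle between the endpoints is δ = arccos(p₁·p₂) ≈ 2.080 rad (119.1°).
Interpolate at f = 1/2 with slerp weights a = sin((1−f)δ)/sin δ ≈ 0.987, b = sin(fδ)/sin δ ≈ 0.987.
p = a·p₁ + b·p₂ ≈ (-0.733, -0.672, 0.107); φ = arcsin(p_z) ≈ 6.13°, λ = atan2(p_y, p_x) ≈ -137.45°.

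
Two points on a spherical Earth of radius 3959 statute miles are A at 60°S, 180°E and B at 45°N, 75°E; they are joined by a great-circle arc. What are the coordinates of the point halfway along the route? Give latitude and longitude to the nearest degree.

Convert each endpoint to a unit vector on the sphere (x = cos φ cos λ, y = cos φ sin λ, z = sin φ).
The central angle between the endpoints is δ = arccos(p₁·p₂) ≈ 2.352 rad (134.7°).
Interpolate at f = 1/2 with slerp weights a = sin((1−f)δ)/sin δ ≈ 1.299, b = sin(fδ)/sin δ ≈ 1.299.
p = a·p₁ + b·p₂ ≈ (-0.412, 0.888, -0.207); φ = arcsin(p_z) ≈ -11.92°, λ = atan2(p_y, p_x) ≈ 114.90°.

≈ 12°S, 115°E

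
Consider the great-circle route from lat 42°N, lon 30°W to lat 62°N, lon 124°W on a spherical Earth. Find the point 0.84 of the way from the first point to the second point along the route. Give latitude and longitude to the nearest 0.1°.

≈ lat 64.7°N, lon 105.0°W

The haversine formula gives a central angle δ ≈ 0.969 rad (55.5°) between the endpoints.
Interpolate at f = 0.84 with slerp weights a = sin((1−f)δ)/sin δ ≈ 0.187, b = sin(fδ)/sin δ ≈ 0.882.
p = a·p₁ + b·p₂ ≈ (-0.111, -0.413, 0.904); φ = arcsin(p_z) ≈ 64.69°, λ = atan2(p_y, p_x) ≈ -105.05°.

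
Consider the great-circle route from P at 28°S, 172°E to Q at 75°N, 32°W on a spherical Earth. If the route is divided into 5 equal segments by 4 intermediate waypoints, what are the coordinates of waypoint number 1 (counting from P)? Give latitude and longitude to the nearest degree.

≈ 2°S, 176°E

Convert each endpoint to a unit vector on the sphere (x = cos φ cos λ, y = cos φ sin λ, z = sin φ).
The central angle between the endpoints is δ = arccos(p₁·p₂) ≈ 2.295 rad (131.5°).
Interpolate at f = 1/5 with slerp weights a = sin((1−f)δ)/sin δ ≈ 1.288, b = sin(fδ)/sin δ ≈ 0.591.
p = a·p₁ + b·p₂ ≈ (-0.996, 0.077, -0.034); φ = arcsin(p_z) ≈ -1.93°, λ = atan2(p_y, p_x) ≈ 175.57°.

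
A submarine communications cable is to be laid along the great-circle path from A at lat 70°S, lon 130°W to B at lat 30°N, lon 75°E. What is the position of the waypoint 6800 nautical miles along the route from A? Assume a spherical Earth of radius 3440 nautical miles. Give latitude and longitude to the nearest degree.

≈ lat 6°N, lon 80°E

Convert each endpoint to a unit vector on the sphere (x = cos φ cos λ, y = cos φ sin λ, z = sin φ).
The central angle between the endpoints is δ = arccos(p₁·p₂) ≈ 2.401 rad (137.6°). The total great-circle distance is δ·R ≈ 2.401 × 3440 ≈ 8261 nmi, so the target fraction is f = 6800/8261 ≈ 0.823.
Interpolate at f ≈ 0.823 with slerp weights a = sin((1−f)δ)/sin δ ≈ 0.611, b = sin(fδ)/sin δ ≈ 1.362.
p = a·p₁ + b·p₂ ≈ (0.171, 0.979, 0.107); φ = arcsin(p_z) ≈ 6.15°, λ = atan2(p_y, p_x) ≈ 80.09°.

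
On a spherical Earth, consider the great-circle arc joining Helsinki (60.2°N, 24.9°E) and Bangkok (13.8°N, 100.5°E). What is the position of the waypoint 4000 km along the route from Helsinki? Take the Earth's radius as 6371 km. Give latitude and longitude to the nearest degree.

Write both endpoints as unit vectors p₁, p₂ with components (cos φ cos λ, cos φ sin λ, sin φ).
The central angle between the endpoints is δ = arccos(p₁·p₂) ≈ 1.238 rad (70.9°). The total great-circle distance is δ·R ≈ 1.238 × 6371 ≈ 7885 km, so the target fraction is f = 4000/7885 ≈ 0.507.
Interpolate at f ≈ 0.507 with slerp weights a = sin((1−f)δ)/sin δ ≈ 0.606, b = sin(fδ)/sin δ ≈ 0.622.
p = a·p₁ + b·p₂ ≈ (0.163, 0.720, 0.674); φ = arcsin(p_z) ≈ 42.39°, λ = atan2(p_y, p_x) ≈ 77.24°.

≈ 42°N, 77°E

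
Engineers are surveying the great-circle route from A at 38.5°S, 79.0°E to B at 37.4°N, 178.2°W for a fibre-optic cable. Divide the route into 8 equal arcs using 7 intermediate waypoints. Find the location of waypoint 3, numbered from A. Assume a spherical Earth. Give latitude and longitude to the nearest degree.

≈ 11°S, 120°E

From cos δ = sin φ₁ sin φ₂ + cos φ₁ cos φ₂ cos Δλ, the central angle is δ ≈ 2.113 rad (121.1°).
Interpolate at f = 3/8 with slerp weights a = sin((1−f)δ)/sin δ ≈ 1.131, b = sin(fδ)/sin δ ≈ 0.831.
p = a·p₁ + b·p₂ ≈ (-0.491, 0.848, -0.199); φ = arcsin(p_z) ≈ -11.49°, λ = atan2(p_y, p_x) ≈ 120.07°.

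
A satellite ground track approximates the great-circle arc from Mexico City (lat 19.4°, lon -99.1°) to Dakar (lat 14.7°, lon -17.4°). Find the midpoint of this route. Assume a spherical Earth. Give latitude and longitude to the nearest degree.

≈ lat 22°, lon -58°

Convert each endpoint to a unit vector on the sphere (x = cos φ cos λ, y = cos φ sin λ, z = sin φ).
The central angle between the endpoints is δ = arccos(p₁·p₂) ≈ 1.353 rad (77.5°).
Interpolate at f = 1/2 with slerp weights a = sin((1−f)δ)/sin δ ≈ 0.641, b = sin(fδ)/sin δ ≈ 0.641.
p = a·p₁ + b·p₂ ≈ (0.496, -0.783, 0.376); φ = arcsin(p_z) ≈ 22.07°, λ = atan2(p_y, p_x) ≈ -57.63°.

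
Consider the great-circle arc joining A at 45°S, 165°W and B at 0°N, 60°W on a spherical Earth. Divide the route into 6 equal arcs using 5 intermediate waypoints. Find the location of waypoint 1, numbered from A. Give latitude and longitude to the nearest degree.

≈ 46°S, 141°W

From cos δ = sin φ₁ sin φ₂ + cos φ₁ cos φ₂ cos Δλ, the central angle is δ ≈ 1.755 rad (100.5°).
Interpolate at f = 1/6 with slerp weights a = sin((1−f)δ)/sin δ ≈ 1.011, b = sin(fδ)/sin δ ≈ 0.293.
p = a·p₁ + b·p₂ ≈ (-0.544, -0.439, -0.715); φ = arcsin(p_z) ≈ -45.65°, λ = atan2(p_y, p_x) ≈ -141.10°.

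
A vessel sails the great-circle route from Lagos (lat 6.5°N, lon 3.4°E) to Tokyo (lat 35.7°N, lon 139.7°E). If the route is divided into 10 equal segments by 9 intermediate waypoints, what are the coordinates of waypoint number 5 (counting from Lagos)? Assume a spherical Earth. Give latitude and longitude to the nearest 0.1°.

From cos δ = sin φ₁ sin φ₂ + cos φ₁ cos φ₂ cos Δλ, the central angle is δ ≈ 2.114 rad (121.1°).
Interpolate at f = 5/10 with slerp weights a = sin((1−f)δ)/sin δ ≈ 1.018, b = sin(fδ)/sin δ ≈ 1.018.
p = a·p₁ + b·p₂ ≈ (0.379, 0.595, 0.709); φ = arcsin(p_z) ≈ 45.16°, λ = atan2(p_y, p_x) ≈ 57.48°.

≈ lat 45.2°N, lon 57.5°E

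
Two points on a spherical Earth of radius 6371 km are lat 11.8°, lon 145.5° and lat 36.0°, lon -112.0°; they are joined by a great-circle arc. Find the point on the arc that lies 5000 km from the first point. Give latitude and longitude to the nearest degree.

≈ lat 35°, lon -172°

From cos δ = sin φ₁ sin φ₂ + cos φ₁ cos φ₂ cos Δλ, the central angle is δ ≈ 1.622 rad (92.9°). The total great-circle distance is δ·R ≈ 1.622 × 6371 ≈ 10334 km, so the target fraction is f = 5000/10334 ≈ 0.484.
Interpolate at f ≈ 0.484 with slerp weights a = sin((1−f)δ)/sin δ ≈ 0.744, b = sin(fδ)/sin δ ≈ 0.708.
p = a·p₁ + b·p₂ ≈ (-0.814, -0.118, 0.568); φ = arcsin(p_z) ≈ 34.61°, λ = atan2(p_y, p_x) ≈ -171.73°.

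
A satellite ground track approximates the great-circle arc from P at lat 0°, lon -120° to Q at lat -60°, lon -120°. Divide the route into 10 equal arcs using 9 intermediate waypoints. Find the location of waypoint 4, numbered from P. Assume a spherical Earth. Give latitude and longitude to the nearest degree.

Write both endpoints as unit vectors p₁, p₂ with components (cos φ cos λ, cos φ sin λ, sin φ).
The central angle between the endpoints is δ = arccos(p₁·p₂) ≈ 1.047 rad (60.0°).
Interpolate at f = 4/10 with slerp weights a = sin((1−f)δ)/sin δ ≈ 0.679, b = sin(fδ)/sin δ ≈ 0.470.
p = a·p₁ + b·p₂ ≈ (-0.457, -0.791, -0.407); φ = arcsin(p_z) ≈ -24.00°, λ = atan2(p_y, p_x) ≈ -120.00°.

≈ lat -24°, lon -120°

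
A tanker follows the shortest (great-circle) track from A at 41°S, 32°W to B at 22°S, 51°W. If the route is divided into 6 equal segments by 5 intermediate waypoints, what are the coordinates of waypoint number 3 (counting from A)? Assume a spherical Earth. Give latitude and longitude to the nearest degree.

≈ 32°S, 42°W

Write both endpoints as unit vectors p₁, p₂ with components (cos φ cos λ, cos φ sin λ, sin φ).
The central angle between the endpoints is δ = arccos(p₁·p₂) ≈ 0.434 rad (24.9°).
Interpolate at f = 3/6 with slerp weights a = sin((1−f)δ)/sin δ ≈ 0.512, b = sin(fδ)/sin δ ≈ 0.512.
p = a·p₁ + b·p₂ ≈ (0.626, -0.574, -0.528); φ = arcsin(p_z) ≈ -31.85°, λ = atan2(p_y, p_x) ≈ -42.48°.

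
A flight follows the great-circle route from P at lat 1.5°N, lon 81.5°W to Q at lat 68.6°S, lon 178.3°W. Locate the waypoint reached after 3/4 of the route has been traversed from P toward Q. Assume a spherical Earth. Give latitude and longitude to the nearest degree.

≈ lat 60°S, lon 125°W

The haversine formula gives a central angle δ ≈ 1.638 rad (93.9°) between the endpoints.
Interpolate at f = 3/4 with slerp weights a = sin((1−f)δ)/sin δ ≈ 0.399, b = sin(fδ)/sin δ ≈ 0.944.
p = a·p₁ + b·p₂ ≈ (-0.285, -0.405, -0.869); φ = arcsin(p_z) ≈ -60.31°, λ = atan2(p_y, p_x) ≈ -125.18°.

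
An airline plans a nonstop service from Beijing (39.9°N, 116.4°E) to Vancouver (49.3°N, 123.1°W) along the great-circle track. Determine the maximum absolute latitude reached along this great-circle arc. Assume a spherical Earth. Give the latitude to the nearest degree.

The great circle lies in the plane with unit normal n̂ = (p₁ × p₂)/|p₁ × p₂|.
Here n̂_z ≈ +0.443; the vertex latitude is φ_max = arccos|n̂_z| ≈ 63.7°.
Check via Clairaut: cos φ_max = |cos φ₁| · sin C = cos(39.9°)·sin(35.3°) ≈ 0.443, again giving ≈ 63.7°.

≈ 64°N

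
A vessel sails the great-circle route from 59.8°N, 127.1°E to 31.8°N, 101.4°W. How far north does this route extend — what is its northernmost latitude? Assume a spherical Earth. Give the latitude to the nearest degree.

The great circle lies in the plane with unit normal n̂ = (p₁ × p₂)/|p₁ × p₂|.
Here n̂_z ≈ +0.325; the vertex latitude is φ_max = arccos|n̂_z| ≈ 71.0°.

≈ 71°N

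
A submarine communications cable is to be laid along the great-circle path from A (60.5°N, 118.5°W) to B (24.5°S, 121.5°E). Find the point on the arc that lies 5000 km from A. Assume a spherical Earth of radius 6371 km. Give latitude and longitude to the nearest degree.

Convert each endpoint to a unit vector on the sphere (x = cos φ cos λ, y = cos φ sin λ, z = sin φ).
The central angle between the endpoints is δ = arccos(p₁·p₂) ≈ 2.196 rad (125.8°). The total great-circle distance is δ·R ≈ 2.196 × 6371 ≈ 13988 km, so the target fraction is f = 5000/13988 ≈ 0.357.
Interpolate at f ≈ 0.357 with slerp weights a = sin((1−f)δ)/sin δ ≈ 1.217, b = sin(fδ)/sin δ ≈ 0.871.
p = a·p₁ + b·p₂ ≈ (-0.700, 0.149, 0.698); φ = arcsin(p_z) ≈ 44.27°, λ = atan2(p_y, p_x) ≈ 167.97°.

≈ (44°N, 168°E)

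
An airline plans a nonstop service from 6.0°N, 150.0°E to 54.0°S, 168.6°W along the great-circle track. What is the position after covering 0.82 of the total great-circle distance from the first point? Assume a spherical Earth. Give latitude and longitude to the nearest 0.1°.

≈ 44.4°S, 179.1°E

From cos δ = sin φ₁ sin φ₂ + cos φ₁ cos φ₂ cos Δλ, the central angle is δ ≈ 1.209 rad (69.3°).
Interpolate at f = 0.82 with slerp weights a = sin((1−f)δ)/sin δ ≈ 0.231, b = sin(fδ)/sin δ ≈ 0.895.
p = a·p₁ + b·p₂ ≈ (-0.714, 0.011, -0.700); φ = arcsin(p_z) ≈ -44.40°, λ = atan2(p_y, p_x) ≈ 179.13°.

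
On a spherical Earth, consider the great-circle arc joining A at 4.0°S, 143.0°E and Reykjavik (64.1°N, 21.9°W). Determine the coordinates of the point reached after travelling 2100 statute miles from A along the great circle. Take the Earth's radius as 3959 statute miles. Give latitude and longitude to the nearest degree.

The haversine formula gives a central angle δ ≈ 2.075 rad (118.9°) between the endpoints. The total great-circle distance is δ·R ≈ 2.075 × 3959 ≈ 8216 mi, so the target fraction is f = 2100/8216 ≈ 0.256.
Interpolate at f ≈ 0.256 with slerp weights a = sin((1−f)δ)/sin δ ≈ 1.142, b = sin(fδ)/sin δ ≈ 0.578.
p = a·p₁ + b·p₂ ≈ (-0.676, 0.591, 0.440); φ = arcsin(p_z) ≈ 26.12°, λ = atan2(p_y, p_x) ≈ 138.80°.

≈ 26°N, 139°E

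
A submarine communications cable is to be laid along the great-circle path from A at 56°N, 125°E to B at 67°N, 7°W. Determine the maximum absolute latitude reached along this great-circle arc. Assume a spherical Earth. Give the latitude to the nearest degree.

The great circle lies in the plane with unit normal n̂ = (p₁ × p₂)/|p₁ × p₂|.
Here n̂_z ≈ -0.206; the vertex latitude is φ_max = arccos|n̂_z| ≈ 78.1°.
Check via Clairaut: cos φ_max = |cos φ₁| · sin C = cos(56.0°)·sin(21.7°) ≈ 0.206, again giving ≈ 78.1°.

≈ 78°N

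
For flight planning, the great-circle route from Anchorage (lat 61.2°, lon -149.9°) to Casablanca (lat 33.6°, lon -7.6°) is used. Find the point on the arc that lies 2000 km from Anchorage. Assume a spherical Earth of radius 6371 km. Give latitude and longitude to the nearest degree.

≈ lat 74°, lon -115°

Convert each endpoint to a unit vector on the sphere (x = cos φ cos λ, y = cos φ sin λ, z = sin φ).
The central angle between the endpoints is δ = arccos(p₁·p₂) ≈ 1.403 rad (80.4°). The total great-circle distance is δ·R ≈ 1.403 × 6371 ≈ 8936 km, so the target fraction is f = 2000/8936 ≈ 0.224.
Interpolate at f ≈ 0.224 with slerp weights a = sin((1−f)δ)/sin δ ≈ 0.899, b = sin(fδ)/sin δ ≈ 0.313.
p = a·p₁ + b·p₂ ≈ (-0.116, -0.252, 0.961); φ = arcsin(p_z) ≈ 73.91°, λ = atan2(p_y, p_x) ≈ -114.74°.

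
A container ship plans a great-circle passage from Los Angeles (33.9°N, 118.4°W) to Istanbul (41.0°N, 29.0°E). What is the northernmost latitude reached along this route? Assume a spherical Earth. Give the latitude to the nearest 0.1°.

≈ 70.0°N

The great circle lies in the plane with unit normal n̂ = (p₁ × p₂)/|p₁ × p₂|.
Here n̂_z ≈ +0.342; the vertex latitude is φ_max = arccos|n̂_z| ≈ 70.0°.
Check via Clairaut: cos φ_max = |cos φ₁| · sin C = cos(33.9°)·sin(24.3°) ≈ 0.342, again giving ≈ 70.0°.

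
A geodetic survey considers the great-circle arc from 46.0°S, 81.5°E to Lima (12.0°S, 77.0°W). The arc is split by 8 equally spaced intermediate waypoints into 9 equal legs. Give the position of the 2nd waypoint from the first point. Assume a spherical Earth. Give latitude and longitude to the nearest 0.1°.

Convert each endpoint to a unit vector on the sphere (x = cos φ cos λ, y = cos φ sin λ, z = sin φ).
The central angle between the endpoints is δ = arccos(p₁·p₂) ≈ 2.074 rad (118.9°).
Interpolate at f = 2/9 with slerp weights a = sin((1−f)δ)/sin δ ≈ 1.141, b = sin(fδ)/sin δ ≈ 0.508.
p = a·p₁ + b·p₂ ≈ (0.229, 0.300, -0.926); φ = arcsin(p_z) ≈ -67.85°, λ = atan2(p_y, p_x) ≈ 52.63°.

≈ 67.8°S, 52.6°E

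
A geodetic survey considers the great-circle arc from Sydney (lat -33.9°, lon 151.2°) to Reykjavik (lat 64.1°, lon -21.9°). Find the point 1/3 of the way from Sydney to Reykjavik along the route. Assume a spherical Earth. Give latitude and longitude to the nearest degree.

Write both endpoints as unit vectors p₁, p₂ with components (cos φ cos λ, cos φ sin λ, sin φ).
The central angle between the endpoints is δ = arccos(p₁·p₂) ≈ 2.609 rad (149.5°).
Interpolate at f = 1/3 with slerp weights a = sin((1−f)δ)/sin δ ≈ 1.942, b = sin(fδ)/sin δ ≈ 1.506.
p = a·p₁ + b·p₂ ≈ (-0.803, 0.531, 0.271); φ = arcsin(p_z) ≈ 15.73°, λ = atan2(p_y, p_x) ≈ 146.49°.

≈ lat 16°, lon 146°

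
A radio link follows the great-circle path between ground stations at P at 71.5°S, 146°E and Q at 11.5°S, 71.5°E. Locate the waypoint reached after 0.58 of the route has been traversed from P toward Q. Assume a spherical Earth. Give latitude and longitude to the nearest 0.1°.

The haversine formula gives a central angle δ ≈ 1.295 rad (74.2°) between the endpoints.
Interpolate at f = 0.58 with slerp weights a = sin((1−f)δ)/sin δ ≈ 0.538, b = sin(fδ)/sin δ ≈ 0.709.
p = a·p₁ + b·p₂ ≈ (0.079, 0.755, -0.651); φ = arcsin(p_z) ≈ -40.65°, λ = atan2(p_y, p_x) ≈ 84.02°.

≈ 40.7°S, 84.0°E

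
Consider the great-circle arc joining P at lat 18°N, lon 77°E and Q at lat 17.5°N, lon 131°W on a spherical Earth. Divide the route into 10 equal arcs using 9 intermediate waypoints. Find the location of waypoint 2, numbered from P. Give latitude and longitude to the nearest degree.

≈ lat 38°N, lon 98°E

From cos δ = sin φ₁ sin φ₂ + cos φ₁ cos φ₂ cos Δλ, the central angle is δ ≈ 2.357 rad (135.1°).
Interpolate at f = 2/10 with slerp weights a = sin((1−f)δ)/sin δ ≈ 1.346, b = sin(fδ)/sin δ ≈ 0.643.
p = a·p₁ + b·p₂ ≈ (-0.114, 0.785, 0.609); φ = arcsin(p_z) ≈ 37.54°, λ = atan2(p_y, p_x) ≈ 98.29°.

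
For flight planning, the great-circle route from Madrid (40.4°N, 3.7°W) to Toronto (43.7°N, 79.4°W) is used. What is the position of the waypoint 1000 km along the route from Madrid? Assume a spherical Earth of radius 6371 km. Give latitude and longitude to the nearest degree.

Convert each endpoint to a unit vector on the sphere (x = cos φ cos λ, y = cos φ sin λ, z = sin φ).
The central angle between the endpoints is δ = arccos(p₁·p₂) ≈ 0.947 rad (54.3°). The total great-circle distance is δ·R ≈ 0.947 × 6371 ≈ 6036 km, so the target fraction is f = 1000/6036 ≈ 0.166.
Interpolate at f ≈ 0.166 with slerp weights a = sin((1−f)δ)/sin δ ≈ 0.875, b = sin(fδ)/sin δ ≈ 0.193.
p = a·p₁ + b·p₂ ≈ (0.691, -0.180, 0.700); φ = arcsin(p_z) ≈ 44.45°, λ = atan2(p_y, p_x) ≈ -14.59°.

≈ 44°N, 15°W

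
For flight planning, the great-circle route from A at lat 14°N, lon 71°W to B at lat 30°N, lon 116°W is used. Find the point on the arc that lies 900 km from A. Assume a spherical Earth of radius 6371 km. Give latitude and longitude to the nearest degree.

≈ lat 18°N, lon 78°W

Convert each endpoint to a unit vector on the sphere (x = cos φ cos λ, y = cos φ sin λ, z = sin φ).
The central angle between the endpoints is δ = arccos(p₁·p₂) ≈ 0.774 rad (44.3°). The total great-circle distance is δ·R ≈ 0.774 × 6371 ≈ 4931 km, so the target fraction is f = 900/4931 ≈ 0.183.
Interpolate at f ≈ 0.183 with slerp weights a = sin((1−f)δ)/sin δ ≈ 0.846, b = sin(fδ)/sin δ ≈ 0.201.
p = a·p₁ + b·p₂ ≈ (0.191, -0.933, 0.305); φ = arcsin(p_z) ≈ 17.78°, λ = atan2(p_y, p_x) ≈ -78.44°.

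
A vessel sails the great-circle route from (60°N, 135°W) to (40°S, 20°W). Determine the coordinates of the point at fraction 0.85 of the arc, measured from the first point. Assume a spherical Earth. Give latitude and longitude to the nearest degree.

Write both endpoints as unit vectors p₁, p₂ with components (cos φ cos λ, cos φ sin λ, sin φ).
The central angle between the endpoints is δ = arccos(p₁·p₂) ≈ 2.373 rad (135.9°).
Interpolate at f = 0.85 with slerp weights a = sin((1−f)δ)/sin δ ≈ 0.501, b = sin(fδ)/sin δ ≈ 1.297.
p = a·p₁ + b·p₂ ≈ (0.757, -0.517, -0.400); φ = arcsin(p_z) ≈ -23.58°, λ = atan2(p_y, p_x) ≈ -34.34°.

≈ (24°S, 34°W)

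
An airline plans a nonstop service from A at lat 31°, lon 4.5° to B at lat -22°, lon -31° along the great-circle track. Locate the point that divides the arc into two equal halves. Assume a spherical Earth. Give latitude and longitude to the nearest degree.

≈ lat 5°, lon -14°

Write both endpoints as unit vectors p₁, p₂ with components (cos φ cos λ, cos φ sin λ, sin φ).
The central angle between the endpoints is δ = arccos(p₁·p₂) ≈ 1.099 rad (63.0°).
Interpolate at f = 1/2 with slerp weights a = sin((1−f)δ)/sin δ ≈ 0.586, b = sin(fδ)/sin δ ≈ 0.586.
p = a·p₁ + b·p₂ ≈ (0.967, -0.241, 0.082); φ = arcsin(p_z) ≈ 4.72°, λ = atan2(p_y, p_x) ≈ -13.97°.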